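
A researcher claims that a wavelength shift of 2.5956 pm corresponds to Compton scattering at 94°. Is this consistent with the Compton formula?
Yes, consistent

Calculate the expected shift for θ = 94°:

Δλ_expected = λ_C(1 - cos(94°))
Δλ_expected = 2.4263 × (1 - cos(94°))
Δλ_expected = 2.4263 × 1.0698
Δλ_expected = 2.5956 pm

Given shift: 2.5956 pm
Expected shift: 2.5956 pm
Difference: 0.0000 pm

The values match. This is consistent with Compton scattering at the stated angle.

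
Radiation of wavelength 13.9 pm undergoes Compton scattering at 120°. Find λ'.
17.5395 pm

Using the Compton formula: λ' = λ + λ_C(1 − cos θ)

For θ = 120°, cos θ = -1/2 (exact) = -0.5000, so:
1 − cos 120° = 1 − (-1/2) = 1.5000

Δλ = λ_C × 1.5000 = 2.4263 × 1.5000 = 3.6395 pm

λ' = 13.9 + 3.6395 = 17.5395 pm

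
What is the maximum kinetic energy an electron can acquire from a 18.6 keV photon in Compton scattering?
1.2622 keV

Maximum energy transfer occurs at θ = 180° (backscattering).

Initial photon: E₀ = 18.6 keV → λ₀ = 66.6582 pm

Maximum Compton shift (at 180°):
Δλ_max = 2λ_C = 2 × 2.4263 = 4.8526 pm

Final wavelength:
λ' = 66.6582 + 4.8526 = 71.5108 pm

Minimum photon energy (maximum energy to electron):
E'_min = hc/λ' = 17.3378 keV

Maximum electron kinetic energy:
K_max = E₀ - E'_min = 18.6000 - 17.3378 = 1.2622 keV

(Intermediate values are shown rounded; full precision is carried through to the final answer.)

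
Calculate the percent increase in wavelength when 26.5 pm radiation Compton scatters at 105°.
11.5256%

Calculate the Compton shift:
Δλ = λ_C(1 - cos(105°))
Δλ = 2.4263 × (1 - cos(105°))
Δλ = 2.4263 × 1.2588
Δλ = 3.0543 pm

Percentage change:
(Δλ/λ₀) × 100 = (3.0543/26.5) × 100
= 11.5256%

(Intermediate values are shown rounded; full precision is carried through to the final answer.)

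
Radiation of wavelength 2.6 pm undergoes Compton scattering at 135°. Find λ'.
6.7420 pm

Using the Compton formula: λ' = λ + λ_C(1 − cos θ)

For θ = 135°, cos θ = -√2/2 (exact) ≈ -0.7071, so:
1 − cos 135° = 1 − (-√2/2) ≈ 1.7071

Δλ = λ_C × 1.7071 = 2.4263 × 1.7071 = 4.1420 pm

λ' = 2.6 + 4.1420 = 6.7420 pm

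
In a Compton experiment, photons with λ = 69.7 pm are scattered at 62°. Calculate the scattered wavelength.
70.9872 pm

Using the Compton scattering formula:
λ' = λ + Δλ = λ + λ_C(1 - cos θ)

Given:
- Initial wavelength λ = 69.7 pm
- Scattering angle θ = 62°
- Compton wavelength λ_C ≈ 2.4263 pm

Calculate the shift:
Δλ = 2.4263 × (1 - cos(62°))
Δλ = 2.4263 × 0.5305
Δλ = 1.2872 pm

Final wavelength:
λ' = 69.7 + 1.2872 = 70.9872 pm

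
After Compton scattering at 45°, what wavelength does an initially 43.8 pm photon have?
44.5106 pm

Using the Compton formula: λ' = λ + λ_C(1 − cos θ)

For θ = 45°, cos θ = √2/2 (exact) ≈ 0.7071, so:
1 − cos 45° = 1 − (√2/2) ≈ 0.2929

Δλ = λ_C × 0.2929 = 2.4263 × 0.2929 = 0.7106 pm

λ' = 43.8 + 0.7106 = 44.5106 pm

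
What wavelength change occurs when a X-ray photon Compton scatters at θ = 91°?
2.4687 pm

Using the Compton scattering formula:
Δλ = λ_C(1 - cos θ)

where λ_C = h/(m_e·c) ≈ 2.4263 pm is the Compton wavelength of an electron.

For θ = 91°:
cos(91°) = -0.0175
1 - cos(91°) = 1.0175

Δλ = 2.4263 × 1.0175
Δλ = 2.4687 pm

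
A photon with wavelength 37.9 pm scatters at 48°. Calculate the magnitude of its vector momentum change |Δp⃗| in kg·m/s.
1.4078e-23 kg·m/s

Photon momentum magnitude is p = h/λ.

Initial momentum:
p₀ = h/λ = 6.6261e-34/3.7900e-11 = 1.7483e-23 kg·m/s

After scattering:
λ' = λ + Δλ = 37.9 + 0.8028 = 38.7028 pm
p' = h/λ' = 6.6261e-34/3.8703e-11 = 1.7120e-23 kg·m/s

Momentum is a vector; the scattered photon's direction makes angle θ = 48° with the incident direction. The magnitude of the vector change Δp⃗ = p⃗₀ − p⃗' is found from the law of cosines:
|Δp⃗|² = p₀² + p'² − 2p₀p'cos θ
|Δp⃗|² = (1.7483e-23)² + (1.7120e-23)² − 2·1.7483e-23·1.7120e-23·cos(48°)
|Δp⃗| = 1.4078e-23 kg·m/s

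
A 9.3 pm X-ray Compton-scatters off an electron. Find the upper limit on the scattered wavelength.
14.1526 pm (at θ = 180°)

The Compton shift is Δλ = λ_C(1 − cos θ).

Since cos θ ranges from −1 to 1, the factor (1 − cos θ) ranges from 0 to 2; the maximum shift occurs at θ = 180° (backscattering):
Δλ_max = 2λ_C = 2 × 2.4263 pm = 4.8526 pm

Maximum scattered wavelength:
λ'_max = λ₀ + Δλ_max = 9.3 + 4.8526 = 14.1526 pm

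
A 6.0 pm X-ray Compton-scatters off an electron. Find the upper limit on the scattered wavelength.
10.8526 pm (at θ = 180°)

The Compton shift is Δλ = λ_C(1 − cos θ).

Since cos θ ranges from −1 to 1, the factor (1 − cos θ) ranges from 0 to 2; the maximum shift occurs at θ = 180° (backscattering):
Δλ_max = 2λ_C = 2 × 2.4263 pm = 4.8526 pm

Maximum scattered wavelength:
λ'_max = λ₀ + Δλ_max = 6.0 + 4.8526 = 10.8526 pm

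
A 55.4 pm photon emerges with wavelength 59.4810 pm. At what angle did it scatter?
133.00°

First find the wavelength shift:
Δλ = λ' - λ = 59.4810 - 55.4 = 4.0810 pm

Using Δλ = λ_C(1 - cos θ), with λ_C = h/(m_e·c) ≈ 2.42631024 pm:
cos θ = 1 - Δλ/λ_C
cos θ = 1 - 4.0810/2.42631024
cos θ = -0.681978

θ = arccos(-0.681978)
θ = 133.00°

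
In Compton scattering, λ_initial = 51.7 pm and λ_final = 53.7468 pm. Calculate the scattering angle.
81.00°

First find the wavelength shift:
Δλ = λ' - λ = 53.7468 - 51.7 = 2.0468 pm

Using Δλ = λ_C(1 - cos θ), with λ_C = h/(m_e·c) ≈ 2.42631024 pm:
cos θ = 1 - Δλ/λ_C
cos θ = 1 - 2.0468/2.42631024
cos θ = 0.156415

θ = arccos(0.156415)
θ = 81.00°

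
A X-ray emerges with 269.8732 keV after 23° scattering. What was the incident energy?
281.7000 keV

Convert final energy to wavelength (hc ≈ 1239.842 keV·pm):
λ' = hc/E' = 1239.842 / 269.8732 = 4.5942 pm

Calculate the Compton shift:
Δλ = λ_C(1 - cos(23°))
Δλ = 2.4263 × (1 - cos(23°))
Δλ = 0.1929 pm

Initial wavelength:
λ = λ' - Δλ = 4.5942 - 0.1929 = 4.4013 pm

Initial energy:
E = hc/λ = 1239.842 / 4.4013 = 281.7000 keV

(Intermediate values are shown rounded; full precision is carried through to the final answer.)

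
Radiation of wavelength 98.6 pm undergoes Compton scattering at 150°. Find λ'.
103.1276 pm

Using the Compton formula: λ' = λ + λ_C(1 − cos θ)

For θ = 150°, cos θ = -√3/2 (exact) ≈ -0.8660, so:
1 − cos 150° = 1 − (-√3/2) ≈ 1.8660

Δλ = λ_C × 1.8660 = 2.4263 × 1.8660 = 4.5276 pm

λ' = 98.6 + 4.5276 = 103.1276 pm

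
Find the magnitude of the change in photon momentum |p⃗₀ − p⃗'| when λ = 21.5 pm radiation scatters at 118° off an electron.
4.9128e-23 kg·m/s

Photon momentum magnitude is p = h/λ.

Initial momentum:
p₀ = h/λ = 6.6261e-34/2.1500e-11 = 3.0819e-23 kg·m/s

After scattering:
λ' = λ + Δλ = 21.5 + 3.5654 = 25.0654 pm
p' = h/λ' = 6.6261e-34/2.5065e-11 = 2.6435e-23 kg·m/s

Momentum is a vector; the scattered photon's direction makes angle θ = 118° with the incident direction. The magnitude of the vector change Δp⃗ = p⃗₀ − p⃗' is found from the law of cosines:
|Δp⃗|² = p₀² + p'² − 2p₀p'cos θ
|Δp⃗|² = (3.0819e-23)² + (2.6435e-23)² − 2·3.0819e-23·2.6435e-23·cos(118°)
|Δp⃗| = 4.9128e-23 kg·m/s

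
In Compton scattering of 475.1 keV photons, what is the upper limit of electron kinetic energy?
308.9518 keV

Maximum energy transfer occurs at θ = 180° (backscattering).

Initial photon: E₀ = 475.1 keV → λ₀ = 2.6096 pm

Maximum Compton shift (at 180°):
Δλ_max = 2λ_C = 2 × 2.4263 = 4.8526 pm

Final wavelength:
λ' = 2.6096 + 4.8526 = 7.4623 pm

Minimum photon energy (maximum energy to electron):
E'_min = hc/λ' = 166.1482 keV

Maximum electron kinetic energy:
K_max = E₀ - E'_min = 475.1000 - 166.1482 = 308.9518 keV

(Intermediate values are shown rounded; full precision is carried through to the final answer.)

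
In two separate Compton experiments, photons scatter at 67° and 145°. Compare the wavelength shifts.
145° produces the larger shift by a factor of 2.986

Calculate both shifts using Δλ = λ_C(1 - cos θ):

For θ₁ = 67°:
Δλ₁ = 2.4263 × (1 - cos(67°))
Δλ₁ = 2.4263 × 0.6093
Δλ₁ = 1.4783 pm

For θ₂ = 145°:
Δλ₂ = 2.4263 × (1 - cos(145°))
Δλ₂ = 2.4263 × 1.8192
Δλ₂ = 4.4138 pm

The 145° angle produces the larger shift.
Ratio: 4.4138/1.4783 = 2.986

(Intermediate values are shown rounded; full precision is carried through to the final answer.)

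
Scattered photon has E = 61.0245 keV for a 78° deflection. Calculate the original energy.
67.4001 keV

Convert final energy to wavelength (hc ≈ 1239.842 keV·pm):
λ' = hc/E' = 1239.842 / 61.0245 = 20.3171 pm

Calculate the Compton shift:
Δλ = λ_C(1 - cos(78°))
Δλ = 2.4263 × (1 - cos(78°))
Δλ = 1.9219 pm

Initial wavelength:
λ = λ' - Δλ = 20.3171 - 1.9219 = 18.3953 pm

Initial energy:
E = hc/λ = 1239.842 / 18.3953 = 67.4001 keV

(Intermediate values are shown rounded; full precision is carried through to the final answer.)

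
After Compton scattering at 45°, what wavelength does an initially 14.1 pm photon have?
14.8106 pm

Using the Compton formula: λ' = λ + λ_C(1 − cos θ)

For θ = 45°, cos θ = √2/2 (exact) ≈ 0.7071, so:
1 − cos 45° = 1 − (√2/2) ≈ 0.2929

Δλ = λ_C × 0.2929 = 2.4263 × 0.2929 = 0.7106 pm

λ' = 14.1 + 0.7106 = 14.8106 pm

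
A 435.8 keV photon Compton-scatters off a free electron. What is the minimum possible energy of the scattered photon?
161.0686 keV (at θ = 180°)

The scattered photon has minimum energy when its wavelength is maximum, i.e., when the Compton shift Δλ = λ_C(1 − cos θ) is maximum. This occurs at θ = 180° (backscattering), giving Δλ_max = 2λ_C = 4.8526 pm.

Initial wavelength: λ₀ = hc/E₀ = 2.8450 pm
Maximum final wavelength: λ'_max = λ₀ + 2λ_C = 2.8450 + 4.8526 = 7.6976 pm
Minimum final energy: E'_min = hc/λ'_max = 161.0686 keV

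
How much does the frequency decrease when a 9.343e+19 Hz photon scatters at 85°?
3.815e+19 Hz (decrease)

Convert frequency to wavelength (c = 299792458 m/s):
λ₀ = c/f₀ = 299792458/9.343e+19 = 3.2087387e-12 m = 3.2087 pm

Calculate Compton shift:
Δλ = λ_C(1 - cos(85°)) = 2.2148 pm

Final wavelength:
λ' = λ₀ + Δλ = 3.2087 + 2.2148 = 5.4236 pm

Final frequency:
f' = c/λ' = 299792458/5.4235821e-12 = 5.5275730e+19 Hz

Frequency shift (decrease):
Δf = f₀ - f' = 9.343e+19 - 5.5275730e+19 = 3.815e+19 Hz

(Intermediate values are shown rounded; full precision is carried through to the final answer.)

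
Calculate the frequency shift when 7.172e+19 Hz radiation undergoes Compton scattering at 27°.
4.267e+18 Hz (decrease)

Convert frequency to wavelength (c = 299792458 m/s):
λ₀ = c/f₀ = 299792458/7.172e+19 = 4.1800398e-12 m = 4.1800 pm

Calculate Compton shift:
Δλ = λ_C(1 - cos(27°)) = 0.2645 pm

Final wavelength:
λ' = λ₀ + Δλ = 4.1800 + 0.2645 = 4.4445 pm

Final frequency:
f' = c/λ' = 299792458/4.4444918e-12 = 6.7452584e+19 Hz

Frequency shift (decrease):
Δf = f₀ - f' = 7.172e+19 - 6.7452584e+19 = 4.267e+18 Hz

(Intermediate values are shown rounded; full precision is carried through to the final answer.)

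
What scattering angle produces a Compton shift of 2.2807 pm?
86.56°

From the Compton formula Δλ = λ_C(1 - cos θ), we can solve for θ:

cos θ = 1 - Δλ/λ_C

Given:
- Δλ = 2.2807 pm
- λ_C = h/(m_e·c) ≈ 2.42631024 pm

cos θ = 1 - 2.2807/2.42631024
cos θ = 1 - 0.939987
cos θ = 0.060013

θ = arccos(0.060013)
θ = 86.56°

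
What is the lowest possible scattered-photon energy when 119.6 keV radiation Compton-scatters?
81.4657 keV (at θ = 180°)

The scattered photon has minimum energy when its wavelength is maximum, i.e., when the Compton shift Δλ = λ_C(1 − cos θ) is maximum. This occurs at θ = 180° (backscattering), giving Δλ_max = 2λ_C = 4.8526 pm.

Initial wavelength: λ₀ = hc/E₀ = 10.3666 pm
Maximum final wavelength: λ'_max = λ₀ + 2λ_C = 10.3666 + 4.8526 = 15.2192 pm
Minimum final energy: E'_min = hc/λ'_max = 81.4657 keV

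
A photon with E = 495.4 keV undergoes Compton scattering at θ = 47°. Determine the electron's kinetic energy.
116.7390 keV

By energy conservation: K_e = E_initial - E_final

First find the scattered photon energy:
Initial wavelength: λ = hc/E = 2.5027 pm
Compton shift: Δλ = λ_C(1 - cos(47°)) = 0.7716 pm
Final wavelength: λ' = 2.5027 + 0.7716 = 3.2743 pm
Final photon energy: E' = hc/λ' = 378.6610 keV

Electron kinetic energy:
K_e = E - E' = 495.4000 - 378.6610 = 116.7390 keV

(Intermediate values are shown rounded; full precision is carried through to the final answer.)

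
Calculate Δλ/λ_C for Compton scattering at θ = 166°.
1.9703 λ_C

The Compton shift formula is:
Δλ = λ_C(1 - cos θ)

Dividing both sides by λ_C:
Δλ/λ_C = 1 - cos θ

For θ = 166°:
Δλ/λ_C = 1 - cos(166°)
Δλ/λ_C = 1 - -0.9703
Δλ/λ_C = 1.9703

This means the shift is 1.9703 × λ_C = 4.7805 pm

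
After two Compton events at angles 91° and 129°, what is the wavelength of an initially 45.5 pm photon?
51.9219 pm

Apply Compton shift twice:

First scattering at θ₁ = 91°:
Δλ₁ = λ_C(1 - cos(91°))
Δλ₁ = 2.4263 × 1.0175
Δλ₁ = 2.4687 pm

After first scattering:
λ₁ = 45.5 + 2.4687 = 47.9687 pm

Second scattering at θ₂ = 129°:
Δλ₂ = λ_C(1 - cos(129°))
Δλ₂ = 2.4263 × 1.6293
Δλ₂ = 3.9532 pm

Final wavelength:
λ₂ = 47.9687 + 3.9532 = 51.9219 pm

Total shift: Δλ_total = 2.4687 + 3.9532 = 6.4219 pm

(Intermediate values are shown rounded; full precision is carried through to the final answer.)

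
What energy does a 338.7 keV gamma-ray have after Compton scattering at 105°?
184.6411 keV

First convert energy to wavelength:
λ = hc/E, with hc ≈ 1239.842 keV·pm (i.e. 1239.842 eV·nm)

For E = 338.7 keV = 338700 eV:
λ = 1239.842 keV·pm / 338.7 keV
λ = 3.6606 pm

Calculate the Compton shift:
Δλ = λ_C(1 - cos(105°)) = 2.4263 × 1.2588
Δλ = 3.0543 pm

Final wavelength:
λ' = 3.6606 + 3.0543 = 6.7149 pm

Final energy:
E' = hc/λ' = 1239.842 / 6.7149 = 184.6411 keV

(Intermediate values are shown rounded; full precision is carried through to the final answer.)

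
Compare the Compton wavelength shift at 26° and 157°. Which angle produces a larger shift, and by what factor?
157° produces the larger shift by a factor of 18.976

Calculate both shifts using Δλ = λ_C(1 - cos θ):

For θ₁ = 26°:
Δλ₁ = 2.4263 × (1 - cos(26°))
Δλ₁ = 2.4263 × 0.1012
Δλ₁ = 0.2456 pm

For θ₂ = 157°:
Δλ₂ = 2.4263 × (1 - cos(157°))
Δλ₂ = 2.4263 × 1.9205
Δλ₂ = 4.6597 pm

The 157° angle produces the larger shift.
Ratio: 4.6597/0.2456 = 18.976

(Intermediate values are shown rounded; full precision is carried through to the final answer.)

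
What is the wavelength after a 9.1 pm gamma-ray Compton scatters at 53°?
10.0661 pm

Using the Compton scattering formula:
λ' = λ + Δλ = λ + λ_C(1 - cos θ)

Given:
- Initial wavelength λ = 9.1 pm
- Scattering angle θ = 53°
- Compton wavelength λ_C ≈ 2.4263 pm

Calculate the shift:
Δλ = 2.4263 × (1 - cos(53°))
Δλ = 2.4263 × 0.3982
Δλ = 0.9661 pm

Final wavelength:
λ' = 9.1 + 0.9661 = 10.0661 pm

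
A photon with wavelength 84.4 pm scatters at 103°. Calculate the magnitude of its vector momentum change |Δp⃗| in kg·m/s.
1.2080e-23 kg·m/s

Photon momentum magnitude is p = h/λ.

Initial momentum:
p₀ = h/λ = 6.6261e-34/8.4400e-11 = 7.8508e-24 kg·m/s

After scattering:
λ' = λ + Δλ = 84.4 + 2.9721 = 87.3721 pm
p' = h/λ' = 6.6261e-34/8.7372e-11 = 7.5837e-24 kg·m/s

Momentum is a vector; the scattered photon's direction makes angle θ = 103° with the incident direction. The magnitude of the vector change Δp⃗ = p⃗₀ − p⃗' is found from the law of cosines:
|Δp⃗|² = p₀² + p'² − 2p₀p'cos θ
|Δp⃗|² = (7.8508e-24)² + (7.5837e-24)² − 2·7.8508e-24·7.5837e-24·cos(103°)
|Δp⃗| = 1.2080e-23 kg·m/s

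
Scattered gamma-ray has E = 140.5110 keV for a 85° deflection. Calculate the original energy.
187.6001 keV

Convert final energy to wavelength (hc ≈ 1239.842 keV·pm):
λ' = hc/E' = 1239.842 / 140.5110 = 8.8238 pm

Calculate the Compton shift:
Δλ = λ_C(1 - cos(85°))
Δλ = 2.4263 × (1 - cos(85°))
Δλ = 2.2148 pm

Initial wavelength:
λ = λ' - Δλ = 8.8238 - 2.2148 = 6.6090 pm

Initial energy:
E = hc/λ = 1239.842 / 6.6090 = 187.6001 keV

(Intermediate values are shown rounded; full precision is carried through to the final answer.)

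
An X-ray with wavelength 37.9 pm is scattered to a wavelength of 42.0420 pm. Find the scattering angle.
135.00°

First find the wavelength shift:
Δλ = λ' - λ = 42.0420 - 37.9 = 4.1420 pm

Using Δλ = λ_C(1 - cos θ), with λ_C = h/(m_e·c) ≈ 2.42631024 pm:
cos θ = 1 - Δλ/λ_C
cos θ = 1 - 4.1420/2.42631024
cos θ = -0.707119

θ = arccos(-0.707119)
θ = 135.00°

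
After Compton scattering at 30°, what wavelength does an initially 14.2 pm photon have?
14.5251 pm

Using the Compton formula: λ' = λ + λ_C(1 − cos θ)

For θ = 30°, cos θ = √3/2 (exact) ≈ 0.8660, so:
1 − cos 30° = 1 − (√3/2) ≈ 0.1340

Δλ = λ_C × 0.1340 = 2.4263 × 0.1340 = 0.3251 pm

λ' = 14.2 + 0.3251 = 14.5251 pm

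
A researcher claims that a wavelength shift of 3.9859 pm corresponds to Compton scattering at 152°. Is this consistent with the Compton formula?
No, inconsistent

Calculate the expected shift for θ = 152°:

Δλ_expected = λ_C(1 - cos(152°))
Δλ_expected = 2.4263 × (1 - cos(152°))
Δλ_expected = 2.4263 × 1.8829
Δλ_expected = 4.5686 pm

Given shift: 3.9859 pm
Expected shift: 4.5686 pm
Difference: 0.5827 pm

The values do not match. The given shift corresponds to θ ≈ 130.0°, not 152°.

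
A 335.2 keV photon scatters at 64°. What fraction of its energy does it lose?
0.2692 (or 26.92%)

Calculate initial and final photon energies:

Initial: E₀ = 335.2 keV → λ₀ = 3.6988 pm
Compton shift: Δλ = 1.3627 pm
Final wavelength: λ' = 5.0615 pm
Final energy: E' = 244.9555 keV

Fractional energy loss:
(E₀ - E')/E₀ = (335.2000 - 244.9555)/335.2000
= 90.2445/335.2000
= 0.2692
= 26.92%

(Intermediate values are shown rounded; full precision is carried through to the final answer.)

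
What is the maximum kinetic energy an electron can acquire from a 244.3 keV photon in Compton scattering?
119.4129 keV

Maximum energy transfer occurs at θ = 180° (backscattering).

Initial photon: E₀ = 244.3 keV → λ₀ = 5.0751 pm

Maximum Compton shift (at 180°):
Δλ_max = 2λ_C = 2 × 2.4263 = 4.8526 pm

Final wavelength:
λ' = 5.0751 + 4.8526 = 9.9277 pm

Minimum photon energy (maximum energy to electron):
E'_min = hc/λ' = 124.8871 keV

Maximum electron kinetic energy:
K_max = E₀ - E'_min = 244.3000 - 124.8871 = 119.4129 keV

(Intermediate values are shown rounded; full precision is carried through to the final answer.)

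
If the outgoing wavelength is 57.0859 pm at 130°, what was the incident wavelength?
53.1000 pm

From λ' = λ + Δλ, we have λ = λ' - Δλ

First calculate the Compton shift:
Δλ = λ_C(1 - cos θ)
Δλ = 2.4263 × (1 - cos(130°))
Δλ = 2.4263 × 1.6428
Δλ = 3.9859 pm

Initial wavelength:
λ = λ' - Δλ
λ = 57.0859 - 3.9859
λ = 53.1000 pm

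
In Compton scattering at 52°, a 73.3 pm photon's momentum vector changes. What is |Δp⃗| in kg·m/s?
7.8763e-24 kg·m/s

Photon momentum magnitude is p = h/λ.

Initial momentum:
p₀ = h/λ = 6.6261e-34/7.3300e-11 = 9.0397e-24 kg·m/s

After scattering:
λ' = λ + Δλ = 73.3 + 0.9325 = 74.2325 pm
p' = h/λ' = 6.6261e-34/7.4233e-11 = 8.9261e-24 kg·m/s

Momentum is a vector; the scattered photon's direction makes angle θ = 52° with the incident direction. The magnitude of the vector change Δp⃗ = p⃗₀ − p⃗' is found from the law of cosines:
|Δp⃗|² = p₀² + p'² − 2p₀p'cos θ
|Δp⃗|² = (9.0397e-24)² + (8.9261e-24)² − 2·9.0397e-24·8.9261e-24·cos(52°)
|Δp⃗| = 7.8763e-24 kg·m/s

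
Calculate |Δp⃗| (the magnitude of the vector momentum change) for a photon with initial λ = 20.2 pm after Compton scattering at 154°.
5.8004e-23 kg·m/s

Photon momentum magnitude is p = h/λ.

Initial momentum:
p₀ = h/λ = 6.6261e-34/2.0200e-11 = 3.2802e-23 kg·m/s

After scattering:
λ' = λ + Δλ = 20.2 + 4.6071 = 24.8071 pm
p' = h/λ' = 6.6261e-34/2.4807e-11 = 2.6710e-23 kg·m/s

Momentum is a vector; the scattered photon's direction makes angle θ = 154° with the incident direction. The magnitude of the vector change Δp⃗ = p⃗₀ − p⃗' is found from the law of cosines:
|Δp⃗|² = p₀² + p'² − 2p₀p'cos θ
|Δp⃗|² = (3.2802e-23)² + (2.6710e-23)² − 2·3.2802e-23·2.6710e-23·cos(154°)
|Δp⃗| = 5.8004e-23 kg·m/s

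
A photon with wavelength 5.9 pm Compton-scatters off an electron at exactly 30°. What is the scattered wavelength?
6.2251 pm

Using the Compton formula: λ' = λ + λ_C(1 − cos θ)

For θ = 30°, cos θ = √3/2 (exact) ≈ 0.8660, so:
1 − cos 30° = 1 − (√3/2) ≈ 0.1340

Δλ = λ_C × 0.1340 = 2.4263 × 0.1340 = 0.3251 pm

λ' = 5.9 + 0.3251 = 6.2251 pm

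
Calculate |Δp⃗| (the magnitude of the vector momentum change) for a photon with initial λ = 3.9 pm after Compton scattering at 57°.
1.4796e-22 kg·m/s

Photon momentum magnitude is p = h/λ.

Initial momentum:
p₀ = h/λ = 6.6261e-34/3.9000e-12 = 1.6990e-22 kg·m/s

After scattering:
λ' = λ + Δλ = 3.9 + 1.1048 = 5.0048 pm
p' = h/λ' = 6.6261e-34/5.0048e-12 = 1.3239e-22 kg·m/s

Momentum is a vector; the scattered photon's direction makes angle θ = 57° with the incident direction. The magnitude of the vector change Δp⃗ = p⃗₀ − p⃗' is found from the law of cosines:
|Δp⃗|² = p₀² + p'² − 2p₀p'cos θ
|Δp⃗|² = (1.6990e-22)² + (1.3239e-22)² − 2·1.6990e-22·1.3239e-22·cos(57°)
|Δp⃗| = 1.4796e-22 kg·m/s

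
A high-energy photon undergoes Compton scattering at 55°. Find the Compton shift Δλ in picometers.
1.0346 pm

Using the Compton scattering formula:
Δλ = λ_C(1 - cos θ)

where λ_C = h/(m_e·c) ≈ 2.4263 pm is the Compton wavelength of an electron.

For θ = 55°:
cos(55°) = 0.5736
1 - cos(55°) = 0.4264

Δλ = 2.4263 × 0.4264
Δλ = 1.0346 pm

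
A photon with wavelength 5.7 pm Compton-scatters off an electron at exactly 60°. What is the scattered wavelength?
6.9132 pm

Using the Compton formula: λ' = λ + λ_C(1 − cos θ)

For θ = 60°, cos θ = 1/2 (exact) = 0.5000, so:
1 − cos 60° = 1 − (1/2) = 0.5000

Δλ = λ_C × 0.5000 = 2.4263 × 0.5000 = 1.2132 pm

λ' = 5.7 + 1.2132 = 6.9132 pm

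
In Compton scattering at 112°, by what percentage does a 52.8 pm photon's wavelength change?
6.3167%

Calculate the Compton shift:
Δλ = λ_C(1 - cos(112°))
Δλ = 2.4263 × (1 - cos(112°))
Δλ = 2.4263 × 1.3746
Δλ = 3.3352 pm

Percentage change:
(Δλ/λ₀) × 100 = (3.3352/52.8) × 100
= 6.3167%

(Intermediate values are shown rounded; full precision is carried through to the final answer.)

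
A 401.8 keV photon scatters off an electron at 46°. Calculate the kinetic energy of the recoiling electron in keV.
77.7915 keV

By energy conservation: K_e = E_initial - E_final

First find the scattered photon energy:
Initial wavelength: λ = hc/E = 3.0857 pm
Compton shift: Δλ = λ_C(1 - cos(46°)) = 0.7409 pm
Final wavelength: λ' = 3.0857 + 0.7409 = 3.8266 pm
Final photon energy: E' = hc/λ' = 324.0085 keV

Electron kinetic energy:
K_e = E - E' = 401.8000 - 324.0085 = 77.7915 keV

(Intermediate values are shown rounded; full precision is carried through to the final answer.)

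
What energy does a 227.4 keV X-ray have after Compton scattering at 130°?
131.3647 keV

First convert energy to wavelength:
λ = hc/E, with hc ≈ 1239.842 keV·pm (i.e. 1239.842 eV·nm)

For E = 227.4 keV = 227400 eV:
λ = 1239.842 keV·pm / 227.4 keV
λ = 5.4523 pm

Calculate the Compton shift:
Δλ = λ_C(1 - cos(130°)) = 2.4263 × 1.6428
Δλ = 3.9859 pm

Final wavelength:
λ' = 5.4523 + 3.9859 = 9.4382 pm

Final energy:
E' = hc/λ' = 1239.842 / 9.4382 = 131.3647 keV

(Intermediate values are shown rounded; full precision is carried through to the final answer.)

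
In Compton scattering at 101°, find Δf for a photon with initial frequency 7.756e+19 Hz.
3.318e+19 Hz (decrease)

Convert frequency to wavelength (c = 299792458 m/s):
λ₀ = c/f₀ = 299792458/7.756e+19 = 3.8652973e-12 m = 3.8653 pm

Calculate Compton shift:
Δλ = λ_C(1 - cos(101°)) = 2.8893 pm

Final wavelength:
λ' = λ₀ + Δλ = 3.8653 + 2.8893 = 6.7546 pm

Final frequency:
f' = c/λ' = 299792458/6.7545693e-12 = 4.4383652e+19 Hz

Frequency shift (decrease):
Δf = f₀ - f' = 7.756e+19 - 4.4383652e+19 = 3.318e+19 Hz

(Intermediate values are shown rounded; full precision is carried through to the final answer.)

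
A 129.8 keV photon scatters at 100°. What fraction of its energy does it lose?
0.2297 (or 22.97%)

Calculate initial and final photon energies:

Initial: E₀ = 129.8 keV → λ₀ = 9.5519 pm
Compton shift: Δλ = 2.8476 pm
Final wavelength: λ' = 12.3996 pm
Final energy: E' = 99.9907 keV

Fractional energy loss:
(E₀ - E')/E₀ = (129.8000 - 99.9907)/129.8000
= 29.8093/129.8000
= 0.2297
= 22.97%

(Intermediate values are shown rounded; full precision is carried through to the final answer.)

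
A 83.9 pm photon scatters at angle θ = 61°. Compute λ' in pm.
85.1500 pm

Using the Compton scattering formula:
λ' = λ + Δλ = λ + λ_C(1 - cos θ)

Given:
- Initial wavelength λ = 83.9 pm
- Scattering angle θ = 61°
- Compton wavelength λ_C ≈ 2.4263 pm

Calculate the shift:
Δλ = 2.4263 × (1 - cos(61°))
Δλ = 2.4263 × 0.5152
Δλ = 1.2500 pm

Final wavelength:
λ' = 83.9 + 1.2500 = 85.1500 pm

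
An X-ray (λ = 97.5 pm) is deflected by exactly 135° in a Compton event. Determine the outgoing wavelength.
101.6420 pm

Using the Compton formula: λ' = λ + λ_C(1 − cos θ)

For θ = 135°, cos θ = -√2/2 (exact) ≈ -0.7071, so:
1 − cos 135° = 1 − (-√2/2) ≈ 1.7071

Δλ = λ_C × 1.7071 = 2.4263 × 1.7071 = 4.1420 pm

λ' = 97.5 + 4.1420 = 101.6420 pm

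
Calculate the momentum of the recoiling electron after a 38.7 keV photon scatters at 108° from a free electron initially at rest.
3.1974e-23 kg·m/s

The electron is initially at rest, so by conservation of momentum:
p⃗_e = p⃗₀ − p⃗'  (incident photon momentum minus scattered photon momentum)

Photon momentum magnitudes (p = h/λ = E/c):
λ₀ = hc/E₀ = 32.0373 pm → p₀ = h/λ₀ = 2.0682e-23 kg·m/s
Δλ = λ_C(1 − cos 108°) = 3.1761 pm
λ' = 35.2133 pm → p' = h/λ' = 1.8817e-23 kg·m/s

The scattered photon makes angle θ = 108° with the incident direction, so by the law of cosines:
|p⃗_e|² = p₀² + p'² − 2p₀p'cos θ
|p⃗_e|² = (2.0682e-23)² + (1.8817e-23)² − 2·2.0682e-23·1.8817e-23·cos(108°)
|p⃗_e| = 3.1974e-23 kg·m/s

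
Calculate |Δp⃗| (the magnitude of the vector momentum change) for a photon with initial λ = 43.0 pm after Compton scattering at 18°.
4.8147e-24 kg·m/s

Photon momentum magnitude is p = h/λ.

Initial momentum:
p₀ = h/λ = 6.6261e-34/4.3000e-11 = 1.5409e-23 kg·m/s

After scattering:
λ' = λ + Δλ = 43.0 + 0.1188 = 43.1188 pm
p' = h/λ' = 6.6261e-34/4.3119e-11 = 1.5367e-23 kg·m/s

Momentum is a vector; the scattered photon's direction makes angle θ = 18° with the incident direction. The magnitude of the vector change Δp⃗ = p⃗₀ − p⃗' is found from the law of cosines:
|Δp⃗|² = p₀² + p'² − 2p₀p'cos θ
|Δp⃗|² = (1.5409e-23)² + (1.5367e-23)² − 2·1.5409e-23·1.5367e-23·cos(18°)
|Δp⃗| = 4.8147e-24 kg·m/s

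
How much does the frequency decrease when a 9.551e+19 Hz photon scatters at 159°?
5.722e+19 Hz (decrease)

Convert frequency to wavelength (c = 299792458 m/s):
λ₀ = c/f₀ = 299792458/9.551e+19 = 3.1388594e-12 m = 3.1389 pm

Calculate Compton shift:
Δλ = λ_C(1 - cos(159°)) = 4.6915 pm

Final wavelength:
λ' = λ₀ + Δλ = 3.1389 + 4.6915 = 7.8303 pm

Final frequency:
f' = c/λ' = 299792458/7.8303253e-12 = 3.8286079e+19 Hz

Frequency shift (decrease):
Δf = f₀ - f' = 9.551e+19 - 3.8286079e+19 = 5.722e+19 Hz

(Intermediate values are shown rounded; full precision is carried through to the final answer.)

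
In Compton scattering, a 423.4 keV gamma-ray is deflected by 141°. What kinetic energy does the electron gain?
252.1560 keV

By energy conservation: K_e = E_initial - E_final

First find the scattered photon energy:
Initial wavelength: λ = hc/E = 2.9283 pm
Compton shift: Δλ = λ_C(1 - cos(141°)) = 4.3119 pm
Final wavelength: λ' = 2.9283 + 4.3119 = 7.2402 pm
Final photon energy: E' = hc/λ' = 171.2440 keV

Electron kinetic energy:
K_e = E - E' = 423.4000 - 171.2440 = 252.1560 keV

(Intermediate values are shown rounded; full precision is carried through to the final answer.)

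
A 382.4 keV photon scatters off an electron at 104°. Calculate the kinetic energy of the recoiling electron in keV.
184.2014 keV

By energy conservation: K_e = E_initial - E_final

First find the scattered photon energy:
Initial wavelength: λ = hc/E = 3.2423 pm
Compton shift: Δλ = λ_C(1 - cos(104°)) = 3.0133 pm
Final wavelength: λ' = 3.2423 + 3.0133 = 6.2556 pm
Final photon energy: E' = hc/λ' = 198.1986 keV

Electron kinetic energy:
K_e = E - E' = 382.4000 - 198.1986 = 184.2014 keV

(Intermediate values are shown rounded; full precision is carried through to the final answer.)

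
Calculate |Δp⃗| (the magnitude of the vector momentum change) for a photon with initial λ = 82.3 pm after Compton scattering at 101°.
1.2215e-23 kg·m/s

Photon momentum magnitude is p = h/λ.

Initial momentum:
p₀ = h/λ = 6.6261e-34/8.2300e-11 = 8.0511e-24 kg·m/s

After scattering:
λ' = λ + Δλ = 82.3 + 2.8893 = 85.1893 pm
p' = h/λ' = 6.6261e-34/8.5189e-11 = 7.7781e-24 kg·m/s

Momentum is a vector; the scattered photon's direction makes angle θ = 101° with the incident direction. The magnitude of the vector change Δp⃗ = p⃗₀ − p⃗' is found from the law of cosines:
|Δp⃗|² = p₀² + p'² − 2p₀p'cos θ
|Δp⃗|² = (8.0511e-24)² + (7.7781e-24)² − 2·8.0511e-24·7.7781e-24·cos(101°)
|Δp⃗| = 1.2215e-23 kg·m/s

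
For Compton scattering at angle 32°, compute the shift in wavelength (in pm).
0.3687 pm

Using the Compton scattering formula:
Δλ = λ_C(1 - cos θ)

where λ_C = h/(m_e·c) ≈ 2.4263 pm is the Compton wavelength of an electron.

For θ = 32°:
cos(32°) = 0.8480
1 - cos(32°) = 0.1520

Δλ = 2.4263 × 0.1520
Δλ = 0.3687 pm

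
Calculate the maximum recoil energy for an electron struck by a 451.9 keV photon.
288.6822 keV

Maximum energy transfer occurs at θ = 180° (backscattering).

Initial photon: E₀ = 451.9 keV → λ₀ = 2.7436 pm

Maximum Compton shift (at 180°):
Δλ_max = 2λ_C = 2 × 2.4263 = 4.8526 pm

Final wavelength:
λ' = 2.7436 + 4.8526 = 7.5962 pm

Minimum photon energy (maximum energy to electron):
E'_min = hc/λ' = 163.2178 keV

Maximum electron kinetic energy:
K_max = E₀ - E'_min = 451.9000 - 163.2178 = 288.6822 keV

(Intermediate values are shown rounded; full precision is carried through to the final answer.)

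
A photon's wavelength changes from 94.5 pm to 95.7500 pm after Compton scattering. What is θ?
61.00°

First find the wavelength shift:
Δλ = λ' - λ = 95.7500 - 94.5 = 1.2500 pm

Using Δλ = λ_C(1 - cos θ), with λ_C = h/(m_e·c) ≈ 2.42631024 pm:
cos θ = 1 - Δλ/λ_C
cos θ = 1 - 1.2500/2.42631024
cos θ = 0.484814

θ = arccos(0.484814)
θ = 61.00°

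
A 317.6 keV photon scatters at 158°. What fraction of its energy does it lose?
0.5450 (or 54.50%)

Calculate initial and final photon energies:

Initial: E₀ = 317.6 keV → λ₀ = 3.9038 pm
Compton shift: Δλ = 4.6759 pm
Final wavelength: λ' = 8.5797 pm
Final energy: E' = 144.5083 keV

Fractional energy loss:
(E₀ - E')/E₀ = (317.6000 - 144.5083)/317.6000
= 173.0917/317.6000
= 0.5450
= 54.50%

(Intermediate values are shown rounded; full precision is carried through to the final answer.)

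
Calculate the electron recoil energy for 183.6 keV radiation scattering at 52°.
22.2773 keV

By energy conservation: K_e = E_initial - E_final

First find the scattered photon energy:
Initial wavelength: λ = hc/E = 6.7530 pm
Compton shift: Δλ = λ_C(1 - cos(52°)) = 0.9325 pm
Final wavelength: λ' = 6.7530 + 0.9325 = 7.6855 pm
Final photon energy: E' = hc/λ' = 161.3227 keV

Electron kinetic energy:
K_e = E - E' = 183.6000 - 161.3227 = 22.2773 keV

(Intermediate values are shown rounded; full precision is carried through to the final answer.)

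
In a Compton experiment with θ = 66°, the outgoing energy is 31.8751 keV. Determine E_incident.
33.1000 keV

Convert final energy to wavelength (hc ≈ 1239.842 keV·pm):
λ' = hc/E' = 1239.842 / 31.8751 = 38.8969 pm

Calculate the Compton shift:
Δλ = λ_C(1 - cos(66°))
Δλ = 2.4263 × (1 - cos(66°))
Δλ = 1.4394 pm

Initial wavelength:
λ = λ' - Δλ = 38.8969 - 1.4394 = 37.4574 pm

Initial energy:
E = hc/λ = 1239.842 / 37.4574 = 33.1000 keV

(Intermediate values are shown rounded; full precision is carried through to the final answer.)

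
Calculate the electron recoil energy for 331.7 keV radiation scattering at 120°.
163.6384 keV

By energy conservation: K_e = E_initial - E_final

First find the scattered photon energy:
Initial wavelength: λ = hc/E = 3.7378 pm
Compton shift: Δλ = λ_C(1 - cos(120°)) = 3.6395 pm
Final wavelength: λ' = 3.7378 + 3.6395 = 7.3773 pm
Final photon energy: E' = hc/λ' = 168.0616 keV

Electron kinetic energy:
K_e = E - E' = 331.7000 - 168.0616 = 163.6384 keV

(Intermediate values are shown rounded; full precision is carried through to the final answer.)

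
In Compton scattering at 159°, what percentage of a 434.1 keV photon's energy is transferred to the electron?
0.6216 (or 62.16%)

Calculate initial and final photon energies:

Initial: E₀ = 434.1 keV → λ₀ = 2.8561 pm
Compton shift: Δλ = 4.6915 pm
Final wavelength: λ' = 7.5476 pm
Final energy: E' = 164.2700 keV

Fractional energy loss:
(E₀ - E')/E₀ = (434.1000 - 164.2700)/434.1000
= 269.8300/434.1000
= 0.6216
= 62.16%

(Intermediate values are shown rounded; full precision is carried through to the final answer.)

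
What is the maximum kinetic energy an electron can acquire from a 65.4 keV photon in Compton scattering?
13.3287 keV

Maximum energy transfer occurs at θ = 180° (backscattering).

Initial photon: E₀ = 65.4 keV → λ₀ = 18.9578 pm

Maximum Compton shift (at 180°):
Δλ_max = 2λ_C = 2 × 2.4263 = 4.8526 pm

Final wavelength:
λ' = 18.9578 + 4.8526 = 23.8104 pm

Minimum photon energy (maximum energy to electron):
E'_min = hc/λ' = 52.0713 keV

Maximum electron kinetic energy:
K_max = E₀ - E'_min = 65.4000 - 52.0713 = 13.3287 keV

(Intermediate values are shown rounded; full precision is carried through to the final answer.)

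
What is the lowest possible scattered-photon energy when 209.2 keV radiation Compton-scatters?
115.0216 keV (at θ = 180°)

The scattered photon has minimum energy when its wavelength is maximum, i.e., when the Compton shift Δλ = λ_C(1 − cos θ) is maximum. This occurs at θ = 180° (backscattering), giving Δλ_max = 2λ_C = 4.8526 pm.

Initial wavelength: λ₀ = hc/E₀ = 5.9266 pm
Maximum final wavelength: λ'_max = λ₀ + 2λ_C = 5.9266 + 4.8526 = 10.7792 pm
Minimum final energy: E'_min = hc/λ'_max = 115.0216 keV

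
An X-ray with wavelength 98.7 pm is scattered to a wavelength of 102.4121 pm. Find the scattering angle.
122.00°

First find the wavelength shift:
Δλ = λ' - λ = 102.4121 - 98.7 = 3.7121 pm

Using Δλ = λ_C(1 - cos θ), with λ_C = h/(m_e·c) ≈ 2.42631024 pm:
cos θ = 1 - Δλ/λ_C
cos θ = 1 - 3.7121/2.42631024
cos θ = -0.529936

θ = arccos(-0.529936)
θ = 122.00°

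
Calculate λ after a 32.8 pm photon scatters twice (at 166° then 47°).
38.3521 pm

Apply Compton shift twice:

First scattering at θ₁ = 166°:
Δλ₁ = λ_C(1 - cos(166°))
Δλ₁ = 2.4263 × 1.9703
Δλ₁ = 4.7805 pm

After first scattering:
λ₁ = 32.8 + 4.7805 = 37.5805 pm

Second scattering at θ₂ = 47°:
Δλ₂ = λ_C(1 - cos(47°))
Δλ₂ = 2.4263 × 0.3180
Δλ₂ = 0.7716 pm

Final wavelength:
λ₂ = 37.5805 + 0.7716 = 38.3521 pm

Total shift: Δλ_total = 4.7805 + 0.7716 = 5.5521 pm

(Intermediate values are shown rounded; full precision is carried through to the final answer.)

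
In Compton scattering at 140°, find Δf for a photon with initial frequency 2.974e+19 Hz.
8.871e+18 Hz (decrease)

Convert frequency to wavelength (c = 299792458 m/s):
λ₀ = c/f₀ = 299792458/2.974e+19 = 1.0080446e-11 m = 10.0804 pm

Calculate Compton shift:
Δλ = λ_C(1 - cos(140°)) = 4.2850 pm

Final wavelength:
λ' = λ₀ + Δλ = 10.0804 + 4.2850 = 14.3654 pm

Final frequency:
f' = c/λ' = 299792458/1.4365418e-11 = 2.0869039e+19 Hz

Frequency shift (decrease):
Δf = f₀ - f' = 2.974e+19 - 2.0869039e+19 = 8.871e+18 Hz

(Intermediate values are shown rounded; full precision is carried through to the final answer.)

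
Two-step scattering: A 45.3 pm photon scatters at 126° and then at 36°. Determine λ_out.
49.6158 pm

Apply Compton shift twice:

First scattering at θ₁ = 126°:
Δλ₁ = λ_C(1 - cos(126°))
Δλ₁ = 2.4263 × 1.5878
Δλ₁ = 3.8525 pm

After first scattering:
λ₁ = 45.3 + 3.8525 = 49.1525 pm

Second scattering at θ₂ = 36°:
Δλ₂ = λ_C(1 - cos(36°))
Δλ₂ = 2.4263 × 0.1910
Δλ₂ = 0.4634 pm

Final wavelength:
λ₂ = 49.1525 + 0.4634 = 49.6158 pm

Total shift: Δλ_total = 3.8525 + 0.4634 = 4.3158 pm

(Intermediate values are shown rounded; full precision is carried through to the final answer.)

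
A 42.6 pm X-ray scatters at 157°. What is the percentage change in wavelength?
10.9384%

Calculate the Compton shift:
Δλ = λ_C(1 - cos(157°))
Δλ = 2.4263 × (1 - cos(157°))
Δλ = 2.4263 × 1.9205
Δλ = 4.6597 pm

Percentage change:
(Δλ/λ₀) × 100 = (4.6597/42.6) × 100
= 10.9384%

(Intermediate values are shown rounded; full precision is carried through to the final answer.)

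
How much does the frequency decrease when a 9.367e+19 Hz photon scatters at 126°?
5.116e+19 Hz (decrease)

Convert frequency to wavelength (c = 299792458 m/s):
λ₀ = c/f₀ = 299792458/9.367e+19 = 3.2005173e-12 m = 3.2005 pm

Calculate Compton shift:
Δλ = λ_C(1 - cos(126°)) = 3.8525 pm

Final wavelength:
λ' = λ₀ + Δλ = 3.2005 + 3.8525 = 7.0530 pm

Final frequency:
f' = c/λ' = 299792458/7.0529769e-12 = 4.2505804e+19 Hz

Frequency shift (decrease):
Δf = f₀ - f' = 9.367e+19 - 4.2505804e+19 = 5.116e+19 Hz

(Intermediate values are shown rounded; full precision is carried through to the final answer.)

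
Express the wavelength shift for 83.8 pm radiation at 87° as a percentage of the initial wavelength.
2.7438%

Calculate the Compton shift:
Δλ = λ_C(1 - cos(87°))
Δλ = 2.4263 × (1 - cos(87°))
Δλ = 2.4263 × 0.9477
Δλ = 2.2993 pm

Percentage change:
(Δλ/λ₀) × 100 = (2.2993/83.8) × 100
= 2.7438%

(Intermediate values are shown rounded; full precision is carried through to the final answer.)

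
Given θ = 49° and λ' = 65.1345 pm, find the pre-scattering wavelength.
64.3000 pm

From λ' = λ + Δλ, we have λ = λ' - Δλ

First calculate the Compton shift:
Δλ = λ_C(1 - cos θ)
Δλ = 2.4263 × (1 - cos(49°))
Δλ = 2.4263 × 0.3439
Δλ = 0.8345 pm

Initial wavelength:
λ = λ' - Δλ
λ = 65.1345 - 0.8345
λ = 64.3000 pm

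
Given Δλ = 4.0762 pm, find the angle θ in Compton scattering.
132.84°

From the Compton formula Δλ = λ_C(1 - cos θ), we can solve for θ:

cos θ = 1 - Δλ/λ_C

Given:
- Δλ = 4.0762 pm
- λ_C = h/(m_e·c) ≈ 2.42631024 pm

cos θ = 1 - 4.0762/2.42631024
cos θ = 1 - 1.680000
cos θ = -0.680000

θ = arccos(-0.680000)
θ = 132.84°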